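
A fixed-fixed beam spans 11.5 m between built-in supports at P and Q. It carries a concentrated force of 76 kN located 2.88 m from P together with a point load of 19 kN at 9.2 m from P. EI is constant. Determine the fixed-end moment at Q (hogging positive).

Take the two fixed-end moments M_P, M_Q as redundants; the released structure is the simple span PQ.
On the primary (simply-supported) span, the end slopes from the loading are:
  at P: point load 76 at a = 2.88: Pab(L + b)/(6LEI) = 550.2/EI
  at Q: point load 76 at a = 2.88: Pab(L + a)/(6LEI) = 393.2/EI
  at P: point load 19 at a = 9.2: Pab(L + b)/(6LEI) = 80.41/EI
  at Q: point load 19 at a = 9.2: Pab(L + a)/(6LEI) = 120.6/EI
  θ_P0 = 630.6/EI,  θ_Q0 = 513.8/EI
Flexibility coefficients: a unit moment at one end gives L/(3EI) there and L/(6EI) at the far end, so f₁₁ = f₂₂ = 3.833/EI and f₁₂ = f₂₁ = 1.917/EI.
Compatibility — zero rotation at each built-in end:
  3.833 M_P + 1.917 M_Q = 630.6
  1.917 M_P + 3.833 M_Q = 513.8
Solving the pair gives M_P = 130 kN·m and M_Q = 69.06 kN·m (hogging).

M_Q = 69.06 kN·m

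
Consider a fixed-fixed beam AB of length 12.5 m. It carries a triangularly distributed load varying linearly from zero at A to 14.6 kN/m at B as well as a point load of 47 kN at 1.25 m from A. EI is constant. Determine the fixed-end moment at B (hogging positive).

M_B = 119.3 kN·m

Take the two fixed-end moments M_A, M_B as redundants; the released structure is the simple span AB.
End rotations of the released simple span under the applied load (×1/EI):
  at A: triangular load, peak 14.6: 7w₀L³/(360EI) = 554.5/EI
  at B: triangular load, peak 14.6: w₀L³/(45EI) = 633.7/EI
  at A: point load 47 at a = 1.25: Pab(L + b)/(6LEI) = 209.3/EI
  at B: point load 47 at a = 1.25: Pab(L + a)/(6LEI) = 121.2/EI
  θ_A0 = 763.8/EI,  θ_B0 = 754.9/EI
Flexibility coefficients: a unit moment at one end gives L/(3EI) there and L/(6EI) at the far end, so f₁₁ = f₂₂ = 4.167/EI and f₁₂ = f₂₁ = 2.083/EI.
Compatibility — zero rotation at each built-in end:
  4.167 M_A + 2.083 M_B = 763.8
  2.083 M_A + 4.167 M_B = 754.9
Solving the pair gives M_A = 123.6 kN·m and M_B = 119.3 kN·m (hogging).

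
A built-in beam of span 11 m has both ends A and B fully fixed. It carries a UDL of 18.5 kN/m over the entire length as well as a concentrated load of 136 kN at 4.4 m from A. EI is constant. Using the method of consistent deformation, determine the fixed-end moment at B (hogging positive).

Take the two fixed-end moments M_A, M_B as redundants; the released structure is the simple span AB.
End rotations of the released simple span under the applied load (×1/EI):
  at A: UDL 18.5: wL³/(24EI) = 1026/EI
  at B: UDL 18.5: wL³/(24EI) = 1026/EI
  at A: point load 136 at a = 4.4: Pab(L + b)/(6LEI) = 1053/EI
  at B: point load 136 at a = 4.4: Pab(L + a)/(6LEI) = 921.5/EI
  θ_A0 = 2079/EI,  θ_B0 = 1948/EI
Flexibility coefficients: a unit moment at one end gives L/(3EI) there and L/(6EI) at the far end, so f₁₁ = f₂₂ = 3.667/EI and f₁₂ = f₂₁ = 1.833/EI.
Compatibility — zero rotation at each built-in end:
  3.667 M_A + 1.833 M_B = 2079
  1.833 M_A + 3.667 M_B = 1948
Solving the pair gives M_A = 402 kN·m and M_B = 330.2 kN·m (hogging).

M_B = 330.2 kN·m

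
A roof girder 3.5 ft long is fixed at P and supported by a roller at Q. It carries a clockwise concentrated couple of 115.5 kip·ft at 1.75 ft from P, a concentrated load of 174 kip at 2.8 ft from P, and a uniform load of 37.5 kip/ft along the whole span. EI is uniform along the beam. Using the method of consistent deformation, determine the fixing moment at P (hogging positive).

M_P = 101.4 kip·ft

Take the reaction at Q as the redundant and release it; the primary structure is a cantilever fixed at P.
Deflection at Q on the released cantilever, summing each load's contribution:
  clockwise couple 115.5 at a = 1.75: M₀a(2L − a)/(2EI) = 530.6/EI
  point load 174 at a = 2.8: Pa²(3L − a)/(6EI) = 1751/EI
  UDL 37.5: wL⁴/(8EI) = 703.4/EI
  δ_0 = 2985/EI
Flexibility coefficient — unit upward force at Q: δ_{QQ} = L³/(3EI) = 14.29/EI.
The prop prevents deflection at Q: R_Q = δ_0/δ_{QQ} = 2985/14.29 = 208.8 kip.
Moment equilibrium about P: M_P = Σ(load moments about P) − R_Q·L = 832.4 − 208.8×3.5 = 101.4 kip·ft.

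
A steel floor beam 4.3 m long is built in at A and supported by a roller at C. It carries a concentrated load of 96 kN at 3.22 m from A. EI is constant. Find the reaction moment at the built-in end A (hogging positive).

Release the roller at C. Primary structure: cantilever fixed at A.
Downward deflection at the released point C due to the loads:
  point load 96 at a = 3.22: Pa²(3L − a)/(6EI) = 1606/EI
Flexibility coefficient — unit upward force at C: δ_{CC} = L³/(3EI) = 26.5/EI.
The prop prevents deflection at C: R_C = δ_0/δ_{CC} = 1606/26.5 = 60.59 kN.
Moment equilibrium about A: M_A = Σ(load moments about A) − R_C·L = 309.1 − 60.59×4.3 = 48.57 kN·m.

M_A = 48.57 kN·m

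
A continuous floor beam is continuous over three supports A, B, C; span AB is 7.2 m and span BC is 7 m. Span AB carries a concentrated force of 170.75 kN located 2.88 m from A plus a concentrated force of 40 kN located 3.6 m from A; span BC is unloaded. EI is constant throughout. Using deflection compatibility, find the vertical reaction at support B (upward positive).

R_B = 125.5 kN

Take M_B as the redundant. Released structure: two simple spans AB and BC with a hinge at B.
End slopes at the hinge B, treating each span as simply supported:
  span AB: point load 170.75 at a = 2.88: Pab(L + a)/(6LEI) = 495.7/EI
  span AB: point load 40 at a = 3.6: Pab(L + a)/(6LEI) = 129.6/EI
  relative rotation θ_0 = (625.3 + 0)/EI = 625.3/EI
A unit hogging moment at B produces rotation L₁/(3EI) + L₂/(3EI) = 4.733/EI.
Compatibility: M_B·(L₁+L₂)/(3EI) = θ_0, giving M_B = 132.1 kN·m (hogging).
Span AB, ΣM about A with M_B applied at B: R_B^{AB}·7.2 = 635.8 + 132.1, so R_B^{AB} = 106.6 kN and R_A = 210.8 − 106.6 = 104.1 kN.
Span BC, ΣM about C: R_B^{BC}·7 = 0 + 132.1, so R_B^{BC} = 18.87 kN and R_C = 0 − 18.87 = -18.87 kN.
R_B = 106.6 + 18.87 = 125.5 kN.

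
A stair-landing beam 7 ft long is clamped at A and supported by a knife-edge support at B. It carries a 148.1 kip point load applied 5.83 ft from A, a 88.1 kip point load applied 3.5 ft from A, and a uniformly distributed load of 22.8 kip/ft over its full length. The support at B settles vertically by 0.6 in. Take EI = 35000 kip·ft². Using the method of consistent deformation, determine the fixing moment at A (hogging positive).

Take the reaction at B as the redundant and release it; the primary structure is a cantilever fixed at A.
Free-end deflection of the primary structure under the applied loading (downward +):
  point load 148.1 at a = 5.83: Pa²(3L − a)/(6EI) = 12727/EI
  point load 88.1 at a = 3.5: Pa²(3L − a)/(6EI) = 3148/EI
  UDL 22.8: wL⁴/(8EI) = 6843/EI
  δ_0 = 22718/EI
Tip deflection under a unit load at B: L³/(3EI) = 114.3/EI.
With EI = 35000 kip·ft²: δ_0 = 0.64907 ft and δ_{BB} = 0.003267 ft/kip.
Compatibility — the beam at B must follow the support down by 0.05 ft: δ_0 − R_B·δ_{BB} = 0.05, so R_B = (0.64907 − 0.05)/0.003267 = 183.4 kip.
Moment equilibrium about A: M_A = Σ(load moments about A) − R_B·L = 1730 − 183.4×7 = 446.6 kip·ft.

M_A = 446.6 kip·ft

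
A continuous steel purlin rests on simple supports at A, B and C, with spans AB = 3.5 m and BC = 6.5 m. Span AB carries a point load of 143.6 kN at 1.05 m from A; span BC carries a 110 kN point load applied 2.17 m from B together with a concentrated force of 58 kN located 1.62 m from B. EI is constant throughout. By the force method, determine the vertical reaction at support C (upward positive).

Insert a hinge at B; M_B is the redundant, and each span becomes simply supported.
Discontinuity in slope at B on the released structure — sum the simple-span end rotations:
  span AB: point load 143.6 at a = 1.05: Pab(L + a)/(6LEI) = 80.04/EI
  span BC: point load 110 at a = 2.17: Pab(L + b)/(6LEI) = 287/EI
  span BC: point load 58 at a = 1.62: Pab(L + b)/(6LEI) = 133.8/EI
  relative rotation θ_0 = (80.04 + 420.8)/EI = 500.8/EI
A unit hogging moment at B produces rotation L₁/(3EI) + L₂/(3EI) = 3.333/EI.
Compatibility: M_B·(L₁+L₂)/(3EI) = θ_0, giving M_B = 150.3 kN·m (hogging).
Span BC, ΣM about C: R_B^{BC}·6.5 = 759.3 + 150.3, so R_B^{BC} = 139.9 kN and R_C = 168 − 139.9 = 28.06 kN.

R_C = 28.06 kN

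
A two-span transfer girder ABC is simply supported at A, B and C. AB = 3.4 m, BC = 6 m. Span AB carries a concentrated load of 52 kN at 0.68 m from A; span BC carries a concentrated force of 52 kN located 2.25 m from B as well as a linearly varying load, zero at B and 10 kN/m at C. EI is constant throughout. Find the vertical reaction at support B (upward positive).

R_B = 79.38 kN

Release continuity at B by inserting a hinge; the redundant is the internal moment M_B. The primary structure is two simply-supported spans AB and BC.
Discontinuity in slope at B on the released structure — sum the simple-span end rotations:
  span AB: point load 52 at a = 0.68: Pab(L + a)/(6LEI) = 19.24/EI
  span BC: point load 52 at a = 2.25: Pab(L + b)/(6LEI) = 118.8/EI
  span BC: triangular load, peak 10: 7w₀L³/(360EI) = 42/EI
  relative rotation θ_0 = (19.24 + 160.8)/EI = 180.1/EI
A unit hogging moment at B produces rotation L₁/(3EI) + L₂/(3EI) = 3.133/EI.
Slope continuity at B: θ_0 = M_B·3.133/EI, so M_B = 180.1/3.133 = 57.47 kN·m (hogging).
Span AB, ΣM about A with M_B applied at B: R_B^{AB}·3.4 = 35.36 + 57.47, so R_B^{AB} = 27.3 kN and R_A = 52 − 27.3 = 24.7 kN.
Span BC, ΣM about C: R_B^{BC}·6 = 255 + 57.47, so R_B^{BC} = 52.08 kN and R_C = 82 − 52.08 = 29.92 kN.
R_B = 27.3 + 52.08 = 79.38 kN.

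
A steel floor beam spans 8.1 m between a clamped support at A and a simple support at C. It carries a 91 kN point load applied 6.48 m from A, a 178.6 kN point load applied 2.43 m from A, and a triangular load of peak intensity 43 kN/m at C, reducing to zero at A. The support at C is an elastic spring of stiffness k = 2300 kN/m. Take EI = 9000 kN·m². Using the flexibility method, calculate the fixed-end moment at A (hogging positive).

Choose R_C as the redundant. The primary structure is the cantilever fixed at A.
Deflection at C on the released cantilever, summing each load's contribution:
  point load 91 at a = 6.48: Pa²(3L − a)/(6EI) = 11349/EI
  point load 178.6 at a = 2.43: Pa²(3L − a)/(6EI) = 3844/EI
  triangular load, peak 43 at the free end: 11w₀L⁴/(120EI) = 16968/EI
  δ_0 = 32160/EI
Flexibility coefficient — unit upward force at C: δ_{CC} = L³/(3EI) = 177.1/EI.
With EI = 9000 kN·m²: δ_0 = 3.5734 m and δ_{CC} = 0.019683 m/kN.
Compatibility — the spring shortens by R_C/k under the reaction it provides: δ_0 − R_C·δ_{CC} = R_C/k. With 1/k = 0.000435 m/kN, R_C = δ_0 / (δ_{CC} + 1/k) = 3.5734 / (0.019683 + 0.000435) = 177.6 kN.
Moment equilibrium about A: M_A = Σ(load moments about A) − R_C·L = 1964 − 177.6×8.1 = 525.3 kN·m.

M_A = 525.3 kN·m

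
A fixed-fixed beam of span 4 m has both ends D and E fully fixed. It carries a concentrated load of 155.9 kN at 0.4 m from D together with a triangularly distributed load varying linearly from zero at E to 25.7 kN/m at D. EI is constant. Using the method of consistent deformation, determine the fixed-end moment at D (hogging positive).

M_D = 71.07 kN·m

Release both end moments; the primary structure is a simply-supported span DE with redundants M_D and M_E.
End rotations of the released simple span under the applied load (×1/EI):
  at D: point load 155.9 at a = 0.4: Pab(L + b)/(6LEI) = 71.09/EI
  at E: point load 155.9 at a = 0.4: Pab(L + a)/(6LEI) = 41.16/EI
  at D: triangular load, peak 25.7: w₀L³/(45EI) = 36.55/EI
  at E: triangular load, peak 25.7: 7w₀L³/(360EI) = 31.98/EI
  θ_D0 = 107.6/EI,  θ_E0 = 73.14/EI
Flexibility coefficients: a unit moment at one end gives L/(3EI) there and L/(6EI) at the far end, so f₁₁ = f₂₂ = 1.333/EI and f₁₂ = f₂₁ = 0.6667/EI.
Compatibility — zero rotation at each built-in end:
  1.333 M_D + 0.6667 M_E = 107.6
  0.6667 M_D + 1.333 M_E = 73.14
Solving the pair gives M_D = 71.07 kN·m and M_E = 19.32 kN·m (hogging).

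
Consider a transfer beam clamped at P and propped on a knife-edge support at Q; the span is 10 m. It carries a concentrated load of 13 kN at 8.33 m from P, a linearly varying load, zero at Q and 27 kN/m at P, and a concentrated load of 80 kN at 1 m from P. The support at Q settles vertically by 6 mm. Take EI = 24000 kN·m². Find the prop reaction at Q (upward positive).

Choose R_Q as the redundant. The primary structure is the cantilever fixed at P.
Primary-structure tip deflection at Q by superposition:
  point load 13 at a = 8.33: Pa²(3L − a)/(6EI) = 3258/EI
  triangular load, peak 27 at the fixed end: w₀L⁴/(30EI) = 9000/EI
  point load 80 at a = 1: Pa²(3L − a)/(6EI) = 386.7/EI
  δ_0 = 12645/EI
Flexibility coefficient — unit upward force at Q: δ_{QQ} = L³/(3EI) = 333.3/EI.
With EI = 24000 kN·m²: δ_0 = 0.52686 m and δ_{QQ} = 0.013889 m/kN.
Compatibility — the beam at Q must follow the support down by 0.006 m: δ_0 − R_Q·δ_{QQ} = 0.006, so R_Q = (0.52686 − 0.006)/0.013889 = 37.5 kN.

R_Q = 37.5 kN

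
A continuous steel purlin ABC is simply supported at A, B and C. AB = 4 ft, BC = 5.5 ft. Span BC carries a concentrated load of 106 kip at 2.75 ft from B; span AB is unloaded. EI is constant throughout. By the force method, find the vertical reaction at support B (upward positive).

Release continuity at B by inserting a hinge; the redundant is the internal moment M_B. The primary structure is two simply-supported spans AB and BC.
End slopes at the hinge B, treating each span as simply supported:
  span BC: point load 106 at a = 2.75: Pab(L + b)/(6LEI) = 200.4/EI
  relative rotation θ_0 = (0 + 200.4)/EI = 200.4/EI
A unit hogging moment at B produces rotation L₁/(3EI) + L₂/(3EI) = 3.167/EI.
Compatibility: M_B·(L₁+L₂)/(3EI) = θ_0, giving M_B = 63.29 kip·ft (hogging).
Span AB, ΣM about A with M_B applied at B: R_B^{AB}·4 = 0 + 63.29, so R_B^{AB} = 15.82 kip and R_A = 0 − 15.82 = -15.82 kip.
Span BC, ΣM about C: R_B^{BC}·5.5 = 291.5 + 63.29, so R_B^{BC} = 64.51 kip and R_C = 106 − 64.51 = 41.49 kip.
R_B = 15.82 + 64.51 = 80.33 kip.

R_B = 80.33 kip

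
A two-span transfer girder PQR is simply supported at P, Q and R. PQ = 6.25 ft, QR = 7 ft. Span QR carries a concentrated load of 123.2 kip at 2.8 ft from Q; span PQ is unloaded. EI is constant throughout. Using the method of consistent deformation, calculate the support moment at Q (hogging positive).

Take M_Q as the redundant. Released structure: two simple spans PQ and QR with a hinge at Q.
End slopes at the hinge Q, treating each span as simply supported:
  span QR: point load 123.2 at a = 2.8: Pab(L + b)/(6LEI) = 386.4/EI
  relative rotation θ_0 = (0 + 386.4)/EI = 386.4/EI
A unit hogging moment at Q produces rotation L₁/(3EI) + L₂/(3EI) = 4.417/EI.
Slope continuity at Q: θ_0 = M_Q·4.417/EI, so M_Q = 386.4/4.417 = 87.48 kip·ft (hogging).

M_Q = 87.48 kip·ft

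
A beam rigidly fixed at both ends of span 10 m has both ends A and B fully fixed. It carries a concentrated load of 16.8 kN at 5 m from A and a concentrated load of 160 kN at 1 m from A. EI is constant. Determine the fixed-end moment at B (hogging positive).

M_B = 35.4 kN·m

Release both end moments; the primary structure is a simply-supported span AB with redundants M_A and M_B.
End rotations of the released simple span under the applied load (×1/EI):
  at A: point load 16.8 at a = 5: Pab(L + b)/(6LEI) = 105/EI
  at B: point load 16.8 at a = 5: Pab(L + a)/(6LEI) = 105/EI
  at A: point load 160 at a = 1: Pab(L + b)/(6LEI) = 456/EI
  at B: point load 160 at a = 1: Pab(L + a)/(6LEI) = 264/EI
  θ_A0 = 561/EI,  θ_B0 = 369/EI
Flexibility coefficients: a unit moment at one end gives L/(3EI) there and L/(6EI) at the far end, so f₁₁ = f₂₂ = 3.333/EI and f₁₂ = f₂₁ = 1.667/EI.
Compatibility — zero rotation at each built-in end:
  3.333 M_A + 1.667 M_B = 561
  1.667 M_A + 3.333 M_B = 369
Solving the pair gives M_A = 150.6 kN·m and M_B = 35.4 kN·m (hogging).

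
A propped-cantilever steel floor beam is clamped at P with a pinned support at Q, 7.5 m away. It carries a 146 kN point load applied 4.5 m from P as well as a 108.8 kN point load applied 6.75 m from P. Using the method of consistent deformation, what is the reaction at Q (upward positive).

R_Q = 155.6 kN

Take the reaction at Q as the redundant and release it; the primary structure is a cantilever fixed at P.
Free-end deflection of the primary structure under the applied loading (downward +):
  point load 146 at a = 4.5: Pa²(3L − a)/(6EI) = 8870/EI
  point load 108.8 at a = 6.75: Pa²(3L − a)/(6EI) = 13013/EI
  δ_0 = 21882/EI
Tip deflection under a unit load at Q: L³/(3EI) = 140.6/EI.
The prop prevents deflection at Q: R_Q = δ_0/δ_{QQ} = 21882/140.6 = 155.6 kN.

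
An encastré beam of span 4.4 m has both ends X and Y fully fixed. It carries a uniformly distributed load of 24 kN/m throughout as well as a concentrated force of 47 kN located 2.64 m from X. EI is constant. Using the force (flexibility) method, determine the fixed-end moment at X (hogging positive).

Take the two fixed-end moments M_X, M_Y as redundants; the released structure is the simple span XY.
On the primary (simply-supported) span, the end slopes from the loading are:
  at X: UDL 24: wL³/(24EI) = 85.18/EI
  at Y: UDL 24: wL³/(24EI) = 85.18/EI
  at X: point load 47 at a = 2.64: Pab(L + b)/(6LEI) = 50.96/EI
  at Y: point load 47 at a = 2.64: Pab(L + a)/(6LEI) = 58.23/EI
  θ_X0 = 136.1/EI,  θ_Y0 = 143.4/EI
Flexibility coefficients: a unit moment at one end gives L/(3EI) there and L/(6EI) at the far end, so f₁₁ = f₂₂ = 1.467/EI and f₁₂ = f₂₁ = 0.7333/EI.
Compatibility — zero rotation at each built-in end:
  1.467 M_X + 0.7333 M_Y = 136.1
  0.7333 M_X + 1.467 M_Y = 143.4
Solving the pair gives M_X = 58.57 kN·m and M_Y = 68.5 kN·m (hogging).

M_X = 58.57 kN·m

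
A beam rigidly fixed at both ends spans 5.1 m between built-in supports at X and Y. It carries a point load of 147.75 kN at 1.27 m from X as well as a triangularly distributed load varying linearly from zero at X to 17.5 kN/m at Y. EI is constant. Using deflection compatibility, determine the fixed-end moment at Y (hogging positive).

M_Y = 57.85 kN·m

Release both end moments; the primary structure is a simply-supported span XY with redundants M_X and M_Y.
On the primary (simply-supported) span, the end slopes from the loading are:
  at X: point load 147.75 at a = 1.27: Pab(L + b)/(6LEI) = 209.7/EI
  at Y: point load 147.75 at a = 1.27: Pab(L + a)/(6LEI) = 149.6/EI
  at X: triangular load, peak 17.5: 7w₀L³/(360EI) = 45.14/EI
  at Y: triangular load, peak 17.5: w₀L³/(45EI) = 51.59/EI
  θ_X0 = 254.9/EI,  θ_Y0 = 201.2/EI
Flexibility coefficients: a unit moment at one end gives L/(3EI) there and L/(6EI) at the far end, so f₁₁ = f₂₂ = 1.7/EI and f₁₂ = f₂₁ = 0.85/EI.
Compatibility — zero rotation at each built-in end:
  1.7 M_X + 0.85 M_Y = 254.9
  0.85 M_X + 1.7 M_Y = 201.2
Solving the pair gives M_X = 121 kN·m and M_Y = 57.85 kN·m (hogging).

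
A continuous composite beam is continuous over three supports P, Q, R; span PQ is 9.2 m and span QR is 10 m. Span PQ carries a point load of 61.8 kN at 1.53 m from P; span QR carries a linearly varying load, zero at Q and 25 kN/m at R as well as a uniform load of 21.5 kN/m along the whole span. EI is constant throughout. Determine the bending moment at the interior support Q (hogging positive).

M_Q = 238 kN·m

Release continuity at Q by inserting a hinge; the redundant is the internal moment M_Q. The primary structure is two simply-supported spans PQ and QR.
Rotations at Q on the released spans (each span's end-slope, ×1/EI):
  span PQ: point load 61.8 at a = 1.53: Pab(L + a)/(6LEI) = 141/EI
  span QR: triangular load, peak 25: 7w₀L³/(360EI) = 486.1/EI
  span QR: UDL 21.5: wL³/(24EI) = 895.8/EI
  relative rotation θ_0 = (141 + 1382)/EI = 1523/EI
A unit hogging moment at Q produces rotation L₁/(3EI) + L₂/(3EI) = 6.4/EI.
Slope continuity at Q: θ_0 = M_Q·6.4/EI, so M_Q = 1523/6.4 = 238 kN·m (hogging).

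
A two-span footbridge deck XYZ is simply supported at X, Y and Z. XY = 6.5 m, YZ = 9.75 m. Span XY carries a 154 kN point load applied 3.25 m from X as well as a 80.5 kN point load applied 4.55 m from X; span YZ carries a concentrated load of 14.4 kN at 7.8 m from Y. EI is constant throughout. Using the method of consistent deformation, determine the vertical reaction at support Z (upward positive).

Release continuity at Y by inserting a hinge; the redundant is the internal moment M_Y. The primary structure is two simply-supported spans XY and YZ.
End slopes at the hinge Y, treating each span as simply supported:
  span XY: point load 154 at a = 3.25: Pab(L + a)/(6LEI) = 406.7/EI
  span XY: point load 80.5 at a = 4.55: Pab(L + a)/(6LEI) = 202.4/EI
  span YZ: point load 14.4 at a = 7.8: Pab(L + b)/(6LEI) = 43.8/EI
  relative rotation θ_0 = (609 + 43.8)/EI = 652.8/EI
A unit hogging moment at Y produces rotation L₁/(3EI) + L₂/(3EI) = 5.417/EI.
Compatibility: M_Y·(L₁+L₂)/(3EI) = θ_0, giving M_Y = 120.5 kN·m (hogging).
Span YZ, ΣM about Z: R_Y^{YZ}·9.75 = 28.08 + 120.5, so R_Y^{YZ} = 15.24 kN and R_Z = 14.4 − 15.24 = -0.8412 kN.

R_Z = -0.8412 kN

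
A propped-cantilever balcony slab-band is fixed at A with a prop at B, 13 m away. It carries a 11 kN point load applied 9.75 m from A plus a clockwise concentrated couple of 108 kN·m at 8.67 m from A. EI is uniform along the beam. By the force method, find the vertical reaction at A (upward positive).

R_A = -7.04 kN

Choose R_B as the redundant. The primary structure is the cantilever fixed at A.
Free-end deflection of the primary structure under the applied loading (downward +):
  point load 11 at a = 9.75: Pa²(3L − a)/(6EI) = 5098/EI
  clockwise couple 108 at a = 8.67: M₀a(2L − a)/(2EI) = 8114/EI
  δ_0 = 13211/EI
Tip deflection under a unit load at B: L³/(3EI) = 732.3/EI.
Compatibility at B: δ_0 − R_B·δ_{BB} = 0, so R_B = 13211/732.3 = 18.04 kN.
Vertical equilibrium: R_A = ΣP − R_B = 11 − 18.04 = -7.04 kN.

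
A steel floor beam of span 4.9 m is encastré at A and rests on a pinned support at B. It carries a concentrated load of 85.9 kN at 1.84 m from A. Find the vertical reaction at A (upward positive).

Take the reaction at B as the redundant and release it; the primary structure is a cantilever fixed at A.
Deflection at B on the released cantilever, summing each load's contribution:
  point load 85.9 at a = 1.84: Pa²(3L − a)/(6EI) = 623.3/EI
Tip deflection under a unit load at B: L³/(3EI) = 39.22/EI.
Compatibility at B: δ_0 − R_B·δ_{BB} = 0, so R_B = 623.3/39.22 = 15.89 kN.
Vertical equilibrium: R_A = ΣP − R_B = 85.9 − 15.89 = 70.01 kN.

R_A = 70.01 kN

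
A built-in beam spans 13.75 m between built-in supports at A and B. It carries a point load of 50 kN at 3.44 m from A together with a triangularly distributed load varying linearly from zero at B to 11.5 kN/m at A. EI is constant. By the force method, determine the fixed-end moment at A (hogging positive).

Take the two fixed-end moments M_A, M_B as redundants; the released structure is the simple span AB.
On the primary (simply-supported) span, the end slopes from the loading are:
  at A: point load 50 at a = 3.44: Pab(L + b)/(6LEI) = 517.2/EI
  at B: point load 50 at a = 3.44: Pab(L + a)/(6LEI) = 369.5/EI
  at A: triangular load, peak 11.5: w₀L³/(45EI) = 664.3/EI
  at B: triangular load, peak 11.5: 7w₀L³/(360EI) = 581.3/EI
  θ_A0 = 1182/EI,  θ_B0 = 950.8/EI
Flexibility coefficients: a unit moment at one end gives L/(3EI) there and L/(6EI) at the far end, so f₁₁ = f₂₂ = 4.583/EI and f₁₂ = f₂₁ = 2.292/EI.
Compatibility — zero rotation at each built-in end:
  4.583 M_A + 2.292 M_B = 1182
  2.292 M_A + 4.583 M_B = 950.8
Solving the pair gives M_A = 205.4 kN·m and M_B = 104.7 kN·m (hogging).

M_A = 205.4 kN·m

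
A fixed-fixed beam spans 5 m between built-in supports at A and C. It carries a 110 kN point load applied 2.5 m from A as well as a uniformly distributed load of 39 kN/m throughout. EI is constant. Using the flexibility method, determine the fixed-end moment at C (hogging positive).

M_C = 150 kN·m

Take the two fixed-end moments M_A, M_C as redundants; the released structure is the simple span AC.
End rotations of the released simple span under the applied load (×1/EI):
  at A: point load 110 at a = 2.5: Pab(L + b)/(6LEI) = 171.9/EI
  at C: point load 110 at a = 2.5: Pab(L + a)/(6LEI) = 171.9/EI
  at A: UDL 39: wL³/(24EI) = 203.1/EI
  at C: UDL 39: wL³/(24EI) = 203.1/EI
  θ_A0 = 375/EI,  θ_C0 = 375/EI
Flexibility coefficients: a unit moment at one end gives L/(3EI) there and L/(6EI) at the far end, so f₁₁ = f₂₂ = 1.667/EI and f₁₂ = f₂₁ = 0.8333/EI.
Compatibility — zero rotation at each built-in end:
  1.667 M_A + 0.8333 M_C = 375
  0.8333 M_A + 1.667 M_C = 375
Solving the pair gives M_A = 150 kN·m and M_C = 150 kN·m (hogging).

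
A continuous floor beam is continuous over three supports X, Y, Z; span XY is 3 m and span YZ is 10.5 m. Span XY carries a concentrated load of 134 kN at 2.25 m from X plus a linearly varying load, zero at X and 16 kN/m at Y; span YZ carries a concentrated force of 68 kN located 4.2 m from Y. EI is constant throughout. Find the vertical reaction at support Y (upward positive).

R_Y = 210.2 kN

Insert a hinge at Y; M_Y is the redundant, and each span becomes simply supported.
Discontinuity in slope at Y on the released structure — sum the simple-span end rotations:
  span XY: point load 134 at a = 2.25: Pab(L + a)/(6LEI) = 65.95/EI
  span XY: triangular load, peak 16: w₀L³/(45EI) = 9.6/EI
  span YZ: point load 68 at a = 4.2: Pab(L + b)/(6LEI) = 479.8/EI
  relative rotation θ_0 = (75.55 + 479.8)/EI = 555.4/EI
A unit hogging moment at Y produces rotation L₁/(3EI) + L₂/(3EI) = 4.5/EI.
Compatibility: M_Y·(L₁+L₂)/(3EI) = θ_0, giving M_Y = 123.4 kN·m (hogging).
Span XY, ΣM about X with M_Y applied at Y: R_Y^{XY}·3 = 349.5 + 123.4, so R_Y^{XY} = 157.6 kN and R_X = 158 − 157.6 = 0.3621 kN.
Span YZ, ΣM about Z: R_Y^{YZ}·10.5 = 428.4 + 123.4, so R_Y^{YZ} = 52.55 kN and R_Z = 68 − 52.55 = 15.45 kN.
R_Y = 157.6 + 52.55 = 210.2 kN.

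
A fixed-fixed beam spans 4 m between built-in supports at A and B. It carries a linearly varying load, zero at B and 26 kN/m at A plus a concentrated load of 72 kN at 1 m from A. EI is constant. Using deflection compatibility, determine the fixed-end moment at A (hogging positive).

Release both end moments; the primary structure is a simply-supported span AB with redundants M_A and M_B.
Simple-span end rotations at A and B under the given loads:
  at A: triangular load, peak 26: w₀L³/(45EI) = 36.98/EI
  at B: triangular load, peak 26: 7w₀L³/(360EI) = 32.36/EI
  at A: point load 72 at a = 1: Pab(L + b)/(6LEI) = 63/EI
  at B: point load 72 at a = 1: Pab(L + a)/(6LEI) = 45/EI
  θ_A0 = 99.98/EI,  θ_B0 = 77.36/EI
Flexibility coefficients: a unit moment at one end gives L/(3EI) there and L/(6EI) at the far end, so f₁₁ = f₂₂ = 1.333/EI and f₁₂ = f₂₁ = 0.6667/EI.
Compatibility — zero rotation at each built-in end:
  1.333 M_A + 0.6667 M_B = 99.98
  0.6667 M_A + 1.333 M_B = 77.36
Solving the pair gives M_A = 61.3 kN·m and M_B = 27.37 kN·m (hogging).

M_A = 61.3 kN·m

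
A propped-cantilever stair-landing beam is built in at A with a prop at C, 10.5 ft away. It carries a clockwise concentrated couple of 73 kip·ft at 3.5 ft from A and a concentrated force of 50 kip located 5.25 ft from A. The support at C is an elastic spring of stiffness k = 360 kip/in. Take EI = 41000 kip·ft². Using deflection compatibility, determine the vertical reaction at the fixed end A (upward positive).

Take the reaction at C as the redundant and release it; the primary structure is a cantilever fixed at A.
Primary-structure tip deflection at C by superposition:
  clockwise couple 73 at a = 3.5: M₀a(2L − a)/(2EI) = 2236/EI
  point load 50 at a = 5.25: Pa²(3L − a)/(6EI) = 6029/EI
  δ_0 = 8265/EI
Flexibility coefficient — unit upward force at C: δ_{CC} = L³/(3EI) = 385.9/EI.
With EI = 41000 kip·ft²: δ_0 = 0.20158 ft and δ_{CC} = 0.009412 ft/kip.
Compatibility — the spring shortens by R_C/k under the reaction it provides: δ_0 − R_C·δ_{CC} = R_C/k. With 1/k = 1/(360×12) ft/kip = 0.000231 ft/kip, R_C = δ_0 / (δ_{CC} + 1/k) = 0.20158 / (0.009412 + 0.000231) = 20.9 kip.
Vertical equilibrium: R_A = ΣP − R_C = 50 − 20.9 = 29.1 kip.

R_A = 29.1 kip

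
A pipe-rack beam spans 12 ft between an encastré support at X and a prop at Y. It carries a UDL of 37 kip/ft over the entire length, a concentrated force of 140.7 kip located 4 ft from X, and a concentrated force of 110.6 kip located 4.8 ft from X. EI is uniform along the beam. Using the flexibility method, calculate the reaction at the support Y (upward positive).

Choose R_Y as the redundant. The primary structure is the cantilever fixed at X.
Free-end deflection of the primary structure under the applied loading (downward +):
  UDL 37: wL⁴/(8EI) = 95904/EI
  point load 140.7 at a = 4: Pa²(3L − a)/(6EI) = 12006/EI
  point load 110.6 at a = 4.8: Pa²(3L − a)/(6EI) = 13251/EI
  δ_0 = 121161/EI
Tip deflection under a unit load at Y: L³/(3EI) = 576/EI.
The prop prevents deflection at Y: R_Y = δ_0/δ_{YY} = 121161/576 = 210.3 kip.

R_Y = 210.3 kip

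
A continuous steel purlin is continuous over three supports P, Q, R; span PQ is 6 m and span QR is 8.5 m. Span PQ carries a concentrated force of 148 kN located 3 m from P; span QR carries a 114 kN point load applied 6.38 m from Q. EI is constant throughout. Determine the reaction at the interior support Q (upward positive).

R_Q = 140.9 kN

Take M_Q as the redundant. Released structure: two simple spans PQ and QR with a hinge at Q.
Rotations at Q on the released spans (each span's end-slope, ×1/EI):
  span PQ: point load 148 at a = 3: Pab(L + a)/(6LEI) = 333/EI
  span QR: point load 114 at a = 6.38: Pab(L + b)/(6LEI) = 321.1/EI
  relative rotation θ_0 = (333 + 321.1)/EI = 654.1/EI
A unit hogging moment at Q produces rotation L₁/(3EI) + L₂/(3EI) = 4.833/EI.
Slope continuity at Q: θ_0 = M_Q·4.833/EI, so M_Q = 654.1/4.833 = 135.3 kN·m (hogging).
Span PQ, ΣM about P with M_Q applied at Q: R_Q^{PQ}·6 = 444 + 135.3, so R_Q^{PQ} = 96.55 kN and R_P = 148 − 96.55 = 51.45 kN.
Span QR, ΣM about R: R_Q^{QR}·8.5 = 241.7 + 135.3, so R_Q^{QR} = 44.35 kN and R_R = 114 − 44.35 = 69.65 kN.
R_Q = 96.55 + 44.35 = 140.9 kN.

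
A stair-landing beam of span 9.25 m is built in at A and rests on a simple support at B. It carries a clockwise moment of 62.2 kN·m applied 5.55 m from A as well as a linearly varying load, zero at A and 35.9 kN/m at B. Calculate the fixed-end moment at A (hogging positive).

M_A = 163 kN·m

Remove the prop at B; the released (primary) structure is a cantilever built in at A.
Downward deflection at the released point B due to the loads:
  clockwise couple 62.2 at a = 5.55: M₀a(2L − a)/(2EI) = 2235/EI
  triangular load, peak 35.9 at the free end: 11w₀L⁴/(120EI) = 24092/EI
  δ_0 = 26327/EI
Tip deflection under a unit load at B: L³/(3EI) = 263.8/EI.
The prop prevents deflection at B: R_B = δ_0/δ_{BB} = 26327/263.8 = 99.79 kN.
Moment equilibrium about A: M_A = Σ(load moments about A) − R_B·L = 1086 − 99.79×9.25 = 163 kN·m.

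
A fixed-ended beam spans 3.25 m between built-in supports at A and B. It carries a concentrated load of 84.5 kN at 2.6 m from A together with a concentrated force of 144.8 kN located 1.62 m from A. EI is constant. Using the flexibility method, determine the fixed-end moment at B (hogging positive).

Take the two fixed-end moments M_A, M_B as redundants; the released structure is the simple span AB.
On the primary (simply-supported) span, the end slopes from the loading are:
  at A: point load 84.5 at a = 2.6: Pab(L + b)/(6LEI) = 28.56/EI
  at B: point load 84.5 at a = 2.6: Pab(L + a)/(6LEI) = 42.84/EI
  at A: point load 144.8 at a = 1.62: Pab(L + b)/(6LEI) = 95.69/EI
  at B: point load 144.8 at a = 1.62: Pab(L + a)/(6LEI) = 95.49/EI
  θ_A0 = 124.2/EI,  θ_B0 = 138.3/EI
Flexibility coefficients: a unit moment at one end gives L/(3EI) there and L/(6EI) at the far end, so f₁₁ = f₂₂ = 1.083/EI and f₁₂ = f₂₁ = 0.5417/EI.
Compatibility — zero rotation at each built-in end:
  1.083 M_A + 0.5417 M_B = 124.2
  0.5417 M_A + 1.083 M_B = 138.3
Solving the pair gives M_A = 67.79 kN·m and M_B = 93.8 kN·m (hogging).

M_B = 93.8 kN·m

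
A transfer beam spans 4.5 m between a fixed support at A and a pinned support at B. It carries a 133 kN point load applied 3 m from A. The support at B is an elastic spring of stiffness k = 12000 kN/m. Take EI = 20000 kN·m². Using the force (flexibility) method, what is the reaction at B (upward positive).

R_B = 65.38 kN

Take the reaction at B as the redundant and release it; the primary structure is a cantilever fixed at A.
Free-end deflection of the primary structure under the applied loading (downward +):
  point load 133 at a = 3: Pa²(3L − a)/(6EI) = 2095/EI
Tip deflection under a unit load at B: L³/(3EI) = 30.38/EI.
With EI = 20000 kN·m²: δ_0 = 0.10474 m and δ_{BB} = 0.001519 m/kN.
Compatibility — the spring shortens by R_B/k under the reaction it provides: δ_0 − R_B·δ_{BB} = R_B/k. With 1/k = 0.000083 m/kN, R_B = δ_0 / (δ_{BB} + 1/k) = 0.10474 / (0.001519 + 0.000083) = 65.38 kN.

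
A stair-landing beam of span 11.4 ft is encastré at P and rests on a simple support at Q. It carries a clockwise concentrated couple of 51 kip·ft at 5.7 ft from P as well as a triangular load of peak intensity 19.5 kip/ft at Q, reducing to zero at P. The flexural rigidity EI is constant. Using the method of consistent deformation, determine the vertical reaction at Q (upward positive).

R_Q = 66.17 kip

Release the roller at Q. Primary structure: cantilever fixed at P.
Deflection at Q on the released cantilever, summing each load's contribution:
  clockwise couple 51 at a = 5.7: M₀a(2L − a)/(2EI) = 2485/EI
  triangular load, peak 19.5 at the free end: 11w₀L⁴/(120EI) = 30190/EI
  δ_0 = 32676/EI
Flexibility coefficient — unit upward force at Q: δ_{QQ} = L³/(3EI) = 493.8/EI.
The prop prevents deflection at Q: R_Q = δ_0/δ_{QQ} = 32676/493.8 = 66.17 kip.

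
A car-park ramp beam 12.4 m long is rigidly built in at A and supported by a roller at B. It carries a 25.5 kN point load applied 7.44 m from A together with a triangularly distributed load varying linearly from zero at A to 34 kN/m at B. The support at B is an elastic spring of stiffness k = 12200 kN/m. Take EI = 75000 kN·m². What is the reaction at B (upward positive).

Choose R_B as the redundant. The primary structure is the cantilever fixed at A.
Primary-structure tip deflection at B by superposition:
  point load 25.5 at a = 7.44: Pa²(3L − a)/(6EI) = 7001/EI
  triangular load, peak 34 at the free end: 11w₀L⁴/(120EI) = 73685/EI
  δ_0 = 80686/EI
Tip deflection under a unit load at B: L³/(3EI) = 635.5/EI.
With EI = 75000 kN·m²: δ_0 = 1.0758 m and δ_{BB} = 0.008474 m/kN.
Compatibility — the spring shortens by R_B/k under the reaction it provides: δ_0 − R_B·δ_{BB} = R_B/k. With 1/k = 0.000082 m/kN, R_B = δ_0 / (δ_{BB} + 1/k) = 1.0758 / (0.008474 + 0.000082) = 125.7 kN.

R_B = 125.7 kN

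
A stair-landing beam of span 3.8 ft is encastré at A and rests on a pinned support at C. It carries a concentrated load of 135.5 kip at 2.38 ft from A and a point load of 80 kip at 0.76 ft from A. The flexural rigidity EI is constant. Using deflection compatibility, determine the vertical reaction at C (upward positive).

R_C = 67.56 kip

Release the roller at C. Primary structure: cantilever fixed at A.
Free-end deflection of the primary structure under the applied loading (downward +):
  point load 135.5 at a = 2.38: Pa²(3L − a)/(6EI) = 1154/EI
  point load 80 at a = 0.76: Pa²(3L − a)/(6EI) = 81.94/EI
  δ_0 = 1236/EI
Flexibility coefficient — unit upward force at C: δ_{CC} = L³/(3EI) = 18.29/EI.
The prop prevents deflection at C: R_C = δ_0/δ_{CC} = 1236/18.29 = 67.56 kip.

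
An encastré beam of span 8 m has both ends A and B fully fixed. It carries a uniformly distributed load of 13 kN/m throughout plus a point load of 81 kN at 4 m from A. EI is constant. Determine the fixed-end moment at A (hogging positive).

M_A = 150.3 kN·m

Release both end moments; the primary structure is a simply-supported span AB with redundants M_A and M_B.
End rotations of the released simple span under the applied load (×1/EI):
  at A: UDL 13: wL³/(24EI) = 277.3/EI
  at B: UDL 13: wL³/(24EI) = 277.3/EI
  at A: point load 81 at a = 4: Pab(L + b)/(6LEI) = 324/EI
  at B: point load 81 at a = 4: Pab(L + a)/(6LEI) = 324/EI
  θ_A0 = 601.3/EI,  θ_B0 = 601.3/EI
Flexibility coefficients: a unit moment at one end gives L/(3EI) there and L/(6EI) at the far end, so f₁₁ = f₂₂ = 2.667/EI and f₁₂ = f₂₁ = 1.333/EI.
Compatibility — zero rotation at each built-in end:
  2.667 M_A + 1.333 M_B = 601.3
  1.333 M_A + 2.667 M_B = 601.3
Solving the pair gives M_A = 150.3 kN·m and M_B = 150.3 kN·m (hogging).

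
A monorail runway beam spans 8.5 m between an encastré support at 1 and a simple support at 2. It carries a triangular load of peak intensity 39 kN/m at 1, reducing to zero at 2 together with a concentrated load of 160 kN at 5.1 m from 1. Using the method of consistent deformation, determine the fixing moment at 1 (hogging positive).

Release the roller at 2. Primary structure: cantilever fixed at 1.
Primary-structure tip deflection at 2 by superposition:
  triangular load, peak 39 at the fixed end: w₀L⁴/(30EI) = 6786/EI
  point load 160 at a = 5.1: Pa²(3L − a)/(6EI) = 14149/EI
  δ_0 = 20936/EI
Flexibility coefficient — unit upward force at 2: δ_{22} = L³/(3EI) = 204.7/EI.
Compatibility at 2: δ_0 − R_2·δ_{22} = 0, so R_2 = 20936/204.7 = 102.3 kN.
Moment equilibrium about 1: M_1 = Σ(load moments about 1) − R_2·L = 1286 − 102.3×8.5 = 416.3 kN·m.

M_1 = 416.3 kN·m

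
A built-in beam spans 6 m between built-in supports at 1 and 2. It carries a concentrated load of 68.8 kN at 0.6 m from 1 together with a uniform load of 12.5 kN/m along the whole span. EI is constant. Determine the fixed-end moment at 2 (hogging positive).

M_2 = 41.22 kN·m

Take the two fixed-end moments M_1, M_2 as redundants; the released structure is the simple span 12.
On the primary (simply-supported) span, the end slopes from the loading are:
  at 1: point load 68.8 at a = 0.6: Pab(L + b)/(6LEI) = 70.59/EI
  at 2: point load 68.8 at a = 0.6: Pab(L + a)/(6LEI) = 40.87/EI
  at 1: UDL 12.5: wL³/(24EI) = 112.5/EI
  at 2: UDL 12.5: wL³/(24EI) = 112.5/EI
  θ_10 = 183.1/EI,  θ_20 = 153.4/EI
Flexibility coefficients: a unit moment at one end gives L/(3EI) there and L/(6EI) at the far end, so f₁₁ = f₂₂ = 2/EI and f₁₂ = f₂₁ = 1/EI.
Compatibility — zero rotation at each built-in end:
  2 M_1 + 1 M_2 = 183.1
  1 M_1 + 2 M_2 = 153.4
Solving the pair gives M_1 = 70.94 kN·m and M_2 = 41.22 kN·m (hogging).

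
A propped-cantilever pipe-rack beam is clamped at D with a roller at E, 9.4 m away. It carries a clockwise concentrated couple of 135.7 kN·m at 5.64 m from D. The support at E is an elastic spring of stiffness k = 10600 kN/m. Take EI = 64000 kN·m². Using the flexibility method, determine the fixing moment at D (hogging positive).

Choose R_E as the redundant. The primary structure is the cantilever fixed at D.
Free-end deflection of the primary structure under the applied loading (downward +):
  clockwise couple 135.7 at a = 5.64: M₀a(2L − a)/(2EI) = 5036/EI
Tip deflection under a unit load at E: L³/(3EI) = 276.9/EI.
With EI = 64000 kN·m²: δ_0 = 0.078687 m and δ_{EE} = 0.004326 m/kN.
Compatibility — the spring shortens by R_E/k under the reaction it provides: δ_0 − R_E·δ_{EE} = R_E/k. With 1/k = 0.000094 m/kN, R_E = δ_0 / (δ_{EE} + 1/k) = 0.078687 / (0.004326 + 0.000094) = 17.8 kN.
Moment equilibrium about D: M_D = Σ(load moments about D) − R_E·L = 135.7 − 17.8×9.4 = -31.63 kN·m.

M_D = -31.63 kN·m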